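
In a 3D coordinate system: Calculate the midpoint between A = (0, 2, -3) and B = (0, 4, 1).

M = ((x₁+x₂)/2, (y₁+y₂)/2, (z₁+z₂)/2)
  = ((0 + 0)/2, (2 + 4)/2, (-3 + 1)/2)
  = (0/2, 6/2, -2/2)
  = (0, 3, -1)

(0, 3, -1)


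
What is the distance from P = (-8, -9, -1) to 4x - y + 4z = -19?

distance = |a·x₀ + b·y₀ + c·z₀ - d| / √(a² + b² + c²)
  = |4·(-8) + (-1)·(-9) + 4·(-1) - (-19)| / √(4² + (-1)² + 4²)
  = |-32 + 9 - 4 + 19| / √(16 + 1 + 16)
  = |-8| / √33
  = 8 / 5.745
  ≈ 1.393

1.393


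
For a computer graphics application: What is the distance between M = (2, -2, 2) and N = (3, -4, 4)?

d = √[(x₂-x₁)² + (y₂-y₁)² + (z₂-z₁)²]
  = √[1² + (-2)² + 2²]
  = √[1 + 4 + 4]
  = √9
  ≈ 3

3


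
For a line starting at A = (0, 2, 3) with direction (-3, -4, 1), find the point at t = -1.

P(t) = A + t·d
  = (0 + (-3)·(-1), 2 + (-4)·(-1), 3 + 1·(-1))
  = (0 + 3, 2 + 4, 3 - 1)
  = (3, 6, 2)

(3, 6, 2)


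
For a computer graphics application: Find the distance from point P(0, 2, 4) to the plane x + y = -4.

distance = |a·x₀ + b·y₀ + c·z₀ - d| / √(a² + b² + c²)
  = |1·0 + 1·2 + 0·4 - (-4)| / √(1² + 1² + 0²)
  = |0 + 2 + 0 + 4| / √(1 + 1 + 0)
  = |6| / √2
  = 6 / 1.414
  ≈ 4.243

4.243


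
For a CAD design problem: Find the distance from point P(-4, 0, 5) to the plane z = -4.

distance = |a·x₀ + b·y₀ + c·z₀ - d| / √(a² + b² + c²)
  = |0·(-4) + 0·0 + 1·5 - (-4)| / √(0² + 0² + 1²)
  = |0 + 0 + 5 + 4| / √(0 + 0 + 1)
  = |9| / √1
  = 9 / 1
  ≈ 9

9


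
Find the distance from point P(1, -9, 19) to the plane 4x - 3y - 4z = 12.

distance = |a·x₀ + b·y₀ + c·z₀ - d| / √(a² + b² + c²)
  = |4·1 + (-3)·(-9) + (-4)·19 - 12| / √(4² + (-3)² + (-4)²)
  = |4 + 27 - 76 - 12| / √(16 + 9 + 16)
  = |-57| / √41
  = 57 / 6.403
  ≈ 8.902

8.902


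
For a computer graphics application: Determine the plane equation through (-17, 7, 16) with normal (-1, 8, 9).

The plane through P with normal n = (a, b, c) satisfies n·(r - P) = 0,
i.e. ax + by + cz = a·x₀ + b·y₀ + c·z₀.
d = (-1)·(-17) + 8·7 + 9·16
  = 17 + 56 + 144
  = 217
Equation: -x + 8y + 9z = 217

-x + 8y + 9z = 217


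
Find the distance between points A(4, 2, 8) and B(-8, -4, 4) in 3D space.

d = √[(x₂-x₁)² + (y₂-y₁)² + (z₂-z₁)²]
  = √[(-12)² + (-6)² + (-4)²]
  = √[144 + 36 + 16]
  = √196
  ≈ 14

14


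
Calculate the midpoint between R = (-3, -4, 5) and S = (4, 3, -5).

M = ((x₁+x₂)/2, (y₁+y₂)/2, (z₁+z₂)/2)
  = ((-3 + 4)/2, (-4 + 3)/2, (5 - 5)/2)
  = (1/2, -1/2, 0/2)
  = (0.5, -0.5, 0)

(0.5, -0.5, 0)


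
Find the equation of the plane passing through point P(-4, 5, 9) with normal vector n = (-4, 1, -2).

The plane through P with normal n = (a, b, c) satisfies n·(r - P) = 0,
i.e. ax + by + cz = a·x₀ + b·y₀ + c·z₀.
d = (-4)·(-4) + 1·5 + (-2)·9
  = 16 + 5 - 18
  = 3
Equation: -4x + y - 2z = 3

-4x + y - 2z = 3


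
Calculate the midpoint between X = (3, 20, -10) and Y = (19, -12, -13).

M = ((x₁+x₂)/2, (y₁+y₂)/2, (z₁+z₂)/2)
  = ((3 + 19)/2, (20 - 12)/2, (-10 - 13)/2)
  = (22/2, 8/2, -23/2)
  = (11, 4, -11.5)

(11, 4, -11.5)


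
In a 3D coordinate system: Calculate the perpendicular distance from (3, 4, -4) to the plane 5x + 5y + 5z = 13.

distance = |a·x₀ + b·y₀ + c·z₀ - d| / √(a² + b² + c²)
  = |5·3 + 5·4 + 5·(-4) - 13| / √(5² + 5² + 5²)
  = |15 + 20 - 20 - 13| / √(25 + 25 + 25)
  = |2| / √75
  = 2 / 8.66
  ≈ 0.2309

0.2309


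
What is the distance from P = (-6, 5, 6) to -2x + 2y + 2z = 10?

distance = |a·x₀ + b·y₀ + c·z₀ - d| / √(a² + b² + c²)
  = |(-2)·(-6) + 2·5 + 2·6 - 10| / √((-2)² + 2² + 2²)
  = |12 + 10 + 12 - 10| / √(4 + 4 + 4)
  = |24| / √12
  = 24 / 3.464
  ≈ 6.928

6.928


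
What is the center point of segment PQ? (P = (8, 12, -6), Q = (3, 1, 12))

M = ((x₁+x₂)/2, (y₁+y₂)/2, (z₁+z₂)/2)
  = ((8 + 3)/2, (12 + 1)/2, (-6 + 12)/2)
  = (11/2, 13/2, 6/2)
  = (5.5, 6.5, 3)

(5.5, 6.5, 3)


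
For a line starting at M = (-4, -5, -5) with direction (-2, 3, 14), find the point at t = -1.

P(t) = M + t·d
  = (-4 + (-2)·(-1), -5 + 3·(-1), -5 + 14·(-1))
  = (-4 + 2, -5 - 3, -5 - 14)
  = (-2, -8, -19)

(-2, -8, -19)


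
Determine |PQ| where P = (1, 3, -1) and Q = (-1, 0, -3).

d = √[(x₂-x₁)² + (y₂-y₁)² + (z₂-z₁)²]
  = √[(-2)² + (-3)² + (-2)²]
  = √[4 + 9 + 4]
  = √17
  ≈ 4.123

4.123


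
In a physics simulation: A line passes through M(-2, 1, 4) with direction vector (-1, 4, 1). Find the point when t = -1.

P(t) = M + t·d
  = (-2 + (-1)·(-1), 1 + 4·(-1), 4 + 1·(-1))
  = (-2 + 1, 1 - 4, 4 - 1)
  = (-1, -3, 3)

(-1, -3, 3)


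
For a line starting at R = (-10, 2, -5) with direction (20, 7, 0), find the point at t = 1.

P(t) = R + t·d
  = (-10 + 20·1, 2 + 7·1, -5 + 0·1)
  = (-10 + 20, 2 + 7, -5 + 0)
  = (10, 9, -5)

(10, 9, -5)


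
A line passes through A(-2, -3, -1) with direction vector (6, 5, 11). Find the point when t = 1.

P(t) = A + t·d
  = (-2 + 6·1, -3 + 5·1, -1 + 11·1)
  = (-2 + 6, -3 + 5, -1 + 11)
  = (4, 2, 10)

(4, 2, 10)


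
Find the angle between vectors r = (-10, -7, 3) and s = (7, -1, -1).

r·s = (-10)·7 + (-7)·(-1) + 3·(-1) = -70 + 7 - 3 = -66
|r| = √((-10)² + (-7)² + 3²) = √158 ≈ 12.57
|s| = √(7² + (-1)² + (-1)²) = √51 ≈ 7.141
cos θ = (r·s)/(|r||s|) = -66/(12.57·7.141) ≈ -0.7352
θ = arccos(-0.7352) ≈ 137.3°

137.3°


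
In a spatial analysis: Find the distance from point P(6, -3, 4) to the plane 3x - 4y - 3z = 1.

distance = |a·x₀ + b·y₀ + c·z₀ - d| / √(a² + b² + c²)
  = |3·6 + (-4)·(-3) + (-3)·4 - 1| / √(3² + (-4)² + (-3)²)
  = |18 + 12 - 12 - 1| / √(9 + 16 + 9)
  = |17| / √34
  = 17 / 5.831
  ≈ 2.915

2.915


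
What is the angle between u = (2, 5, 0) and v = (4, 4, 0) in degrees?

u·v = 2·4 + 5·4 + 0·0 = 8 + 20 + 0 = 28
|u| = √(2² + 5² + 0²) = √29 ≈ 5.385
|v| = √(4² + 4² + 0²) = √32 ≈ 5.657
cos θ = (u·v)/(|u||v|) = 28/(5.385·5.657) ≈ 0.9191
θ = arccos(0.9191) ≈ 23.2°

23.2°


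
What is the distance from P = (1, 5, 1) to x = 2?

distance = |a·x₀ + b·y₀ + c·z₀ - d| / √(a² + b² + c²)
  = |1·1 + 0·5 + 0·1 - 2| / √(1² + 0² + 0²)
  = |1 + 0 + 0 - 2| / √(1 + 0 + 0)
  = |-1| / √1
  = 1 / 1
  ≈ 1

1


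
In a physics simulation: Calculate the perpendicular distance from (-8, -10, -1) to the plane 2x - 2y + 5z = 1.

distance = |a·x₀ + b·y₀ + c·z₀ - d| / √(a² + b² + c²)
  = |2·(-8) + (-2)·(-10) + 5·(-1) - 1| / √(2² + (-2)² + 5²)
  = |-16 + 20 - 5 - 1| / √(4 + 4 + 25)
  = |-2| / √33
  = 2 / 5.745
  ≈ 0.3482

0.3482


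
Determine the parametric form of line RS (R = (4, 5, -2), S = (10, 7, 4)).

Direction vector d = S - R = (10 - 4, 7 - 5, 4 + 2) = (6, 2, 6)
Parametric form r = R + t·d:
x = 4 + 6t, y = 5 + 2t, z = -2 + 6t

x = 4 + 6t, y = 5 + 2t, z = -2 + 6t


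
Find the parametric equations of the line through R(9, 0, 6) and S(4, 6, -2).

Direction vector d = S - R = (4 - 9, 6 + 0, -2 - 6) = (-5, 6, -8)
Parametric form r = R + t·d:
x = 9 - 5t, y = 0 + 6t, z = 6 - 8t

x = 9 - 5t, y = 0 + 6t, z = 6 - 8t


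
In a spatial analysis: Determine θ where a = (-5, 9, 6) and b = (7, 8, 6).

a·b = (-5)·7 + 9·8 + 6·6 = -35 + 72 + 36 = 73
|a| = √((-5)² + 9² + 6²) = √142 ≈ 11.92
|b| = √(7² + 8² + 6²) = √149 ≈ 12.21
cos θ = (a·b)/(|a||b|) = 73/(11.92·12.21) ≈ 0.5019
θ = arccos(0.5019) ≈ 59.88°

59.88°


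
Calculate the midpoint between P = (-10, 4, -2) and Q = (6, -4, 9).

M = ((x₁+x₂)/2, (y₁+y₂)/2, (z₁+z₂)/2)
  = ((-10 + 6)/2, (4 - 4)/2, (-2 + 9)/2)
  = (-4/2, 0/2, 7/2)
  = (-2, 0, 3.5)

(-2, 0, 3.5)


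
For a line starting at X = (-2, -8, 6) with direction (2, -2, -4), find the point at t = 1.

P(t) = X + t·d
  = (-2 + 2·1, -8 + (-2)·1, 6 + (-4)·1)
  = (-2 + 2, -8 - 2, 6 - 4)
  = (0, -10, 2)

(0, -10, 2)


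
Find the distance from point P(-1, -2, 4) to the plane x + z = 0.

distance = |a·x₀ + b·y₀ + c·z₀ - d| / √(a² + b² + c²)
  = |1·(-1) + 0·(-2) + 1·4 - 0| / √(1² + 0² + 1²)
  = |-1 + 0 + 4 + 0| / √(1 + 0 + 1)
  = |3| / √2
  = 3 / 1.414
  ≈ 2.121

2.121


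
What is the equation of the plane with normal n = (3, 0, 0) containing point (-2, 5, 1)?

The plane through P with normal n = (a, b, c) satisfies n·(r - P) = 0,
i.e. ax + by + cz = a·x₀ + b·y₀ + c·z₀.
d = 3·(-2) + 0·5 + 0·1
  = -6 + 0 + 0
  = -6
Equation: 3x = -6

3x = -6


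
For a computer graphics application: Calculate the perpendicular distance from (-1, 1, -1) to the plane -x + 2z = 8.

distance = |a·x₀ + b·y₀ + c·z₀ - d| / √(a² + b² + c²)
  = |(-1)·(-1) + 0·1 + 2·(-1) - 8| / √((-1)² + 0² + 2²)
  = |1 + 0 - 2 - 8| / √(1 + 0 + 4)
  = |-9| / √5
  = 9 / 2.236
  ≈ 4.025

4.025


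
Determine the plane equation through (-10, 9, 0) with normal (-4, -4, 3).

The plane through P with normal n = (a, b, c) satisfies n·(r - P) = 0,
i.e. ax + by + cz = a·x₀ + b·y₀ + c·z₀.
d = (-4)·(-10) + (-4)·9 + 3·0
  = 40 - 36 + 0
  = 4
Equation: -4x - 4y + 3z = 4

-4x - 4y + 3z = 4


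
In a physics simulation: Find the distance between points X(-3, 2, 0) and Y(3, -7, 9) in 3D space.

d = √[(x₂-x₁)² + (y₂-y₁)² + (z₂-z₁)²]
  = √[6² + (-9)² + 9²]
  = √[36 + 81 + 81]
  = √198
  ≈ 14.07

14.07


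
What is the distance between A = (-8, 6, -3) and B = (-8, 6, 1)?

d = √[(x₂-x₁)² + (y₂-y₁)² + (z₂-z₁)²]
  = √[0² + 0² + 4²]
  = √[0 + 0 + 16]
  = √16
  ≈ 4

4


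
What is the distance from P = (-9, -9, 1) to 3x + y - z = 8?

distance = |a·x₀ + b·y₀ + c·z₀ - d| / √(a² + b² + c²)
  = |3·(-9) + 1·(-9) + (-1)·1 - 8| / √(3² + 1² + (-1)²)
  = |-27 - 9 - 1 - 8| / √(9 + 1 + 1)
  = |-45| / √11
  = 45 / 3.317
  ≈ 13.57

13.57


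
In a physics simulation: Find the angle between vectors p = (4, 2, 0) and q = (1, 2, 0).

p·q = 4·1 + 2·2 + 0·0 = 4 + 4 + 0 = 8
|p| = √(4² + 2² + 0²) = √20 ≈ 4.472
|q| = √(1² + 2² + 0²) = √5 ≈ 2.236
cos θ = (p·q)/(|p||q|) = 8/(4.472·2.236) ≈ 0.8
θ = arccos(0.8) ≈ 36.87°

36.87°


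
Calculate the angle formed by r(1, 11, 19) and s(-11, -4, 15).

r·s = 1·(-11) + 11·(-4) + 19·15 = -11 - 44 + 285 = 230
|r| = √(1² + 11² + 19²) = √483 ≈ 21.98
|s| = √((-11)² + (-4)² + 15²) = √362 ≈ 19.03
cos θ = (r·s)/(|r||s|) = 230/(21.98·19.03) ≈ 0.55
θ = arccos(0.55) ≈ 56.63°

56.63°


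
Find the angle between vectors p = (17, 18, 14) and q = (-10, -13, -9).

p·q = 17·(-10) + 18·(-13) + 14·(-9) = -170 - 234 - 126 = -530
|p| = √(17² + 18² + 14²) = √809 ≈ 28.44
|q| = √((-10)² + (-13)² + (-9)²) = √350 ≈ 18.71
cos θ = (p·q)/(|p||q|) = -530/(28.44·18.71) ≈ -0.996
θ = arccos(-0.996) ≈ 174.9°

174.9°


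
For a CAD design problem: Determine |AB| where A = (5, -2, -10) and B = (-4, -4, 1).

d = √[(x₂-x₁)² + (y₂-y₁)² + (z₂-z₁)²]
  = √[(-9)² + (-2)² + 11²]
  = √[81 + 4 + 121]
  = √206
  ≈ 14.35

14.35


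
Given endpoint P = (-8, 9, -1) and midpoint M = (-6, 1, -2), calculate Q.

Q = 2M - P
  = (2·(-6) - (-8), 2·1 - 9, 2·(-2) - (-1))
  = (-12 + 8, 2 - 9, -4 + 1)
  = (-4, -7, -3)

(-4, -7, -3)


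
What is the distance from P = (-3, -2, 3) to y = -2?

distance = |a·x₀ + b·y₀ + c·z₀ - d| / √(a² + b² + c²)
  = |0·(-3) + 1·(-2) + 0·3 - (-2)| / √(0² + 1² + 0²)
  = |0 - 2 + 0 + 2| / √(0 + 1 + 0)
  = |0| / √1
  = 0 / 1
  ≈ 0

0


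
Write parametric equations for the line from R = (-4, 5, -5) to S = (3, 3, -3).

Direction vector d = S - R = (3 + 4, 3 - 5, -3 + 5) = (7, -2, 2)
Parametric form r = R + t·d:
x = -4 + 7t, y = 5 - 2t, z = -5 + 2t

x = -4 + 7t, y = 5 - 2t, z = -5 + 2t


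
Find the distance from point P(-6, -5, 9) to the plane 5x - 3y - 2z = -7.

distance = |a·x₀ + b·y₀ + c·z₀ - d| / √(a² + b² + c²)
  = |5·(-6) + (-3)·(-5) + (-2)·9 - (-7)| / √(5² + (-3)² + (-2)²)
  = |-30 + 15 - 18 + 7| / √(25 + 9 + 4)
  = |-26| / √38
  = 26 / 6.164
  ≈ 4.218

4.218


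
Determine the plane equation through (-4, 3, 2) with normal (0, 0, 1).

The plane through P with normal n = (a, b, c) satisfies n·(r - P) = 0,
i.e. ax + by + cz = a·x₀ + b·y₀ + c·z₀.
d = 0·(-4) + 0·3 + 1·2
  = 0 + 0 + 2
  = 2
Equation: z = 2

z = 2


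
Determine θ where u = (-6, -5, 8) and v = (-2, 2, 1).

u·v = (-6)·(-2) + (-5)·2 + 8·1 = 12 - 10 + 8 = 10
|u| = √((-6)² + (-5)² + 8²) = √125 ≈ 11.18
|v| = √((-2)² + 2² + 1²) = √9 ≈ 3
cos θ = (u·v)/(|u||v|) = 10/(11.18·3) ≈ 0.2981
θ = arccos(0.2981) ≈ 72.65°

72.65°


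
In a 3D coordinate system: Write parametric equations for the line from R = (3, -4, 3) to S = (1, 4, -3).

Direction vector d = S - R = (1 - 3, 4 + 4, -3 - 3) = (-2, 8, -6)
Parametric form r = R + t·d:
x = 3 - 2t, y = -4 + 8t, z = 3 - 6t

x = 3 - 2t, y = -4 + 8t, z = 3 - 6t


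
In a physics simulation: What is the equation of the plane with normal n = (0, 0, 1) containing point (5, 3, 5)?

The plane through P with normal n = (a, b, c) satisfies n·(r - P) = 0,
i.e. ax + by + cz = a·x₀ + b·y₀ + c·z₀.
d = 0·5 + 0·3 + 1·5
  = 0 + 0 + 5
  = 5
Equation: z = 5

z = 5


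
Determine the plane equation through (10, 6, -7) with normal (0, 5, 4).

The plane through P with normal n = (a, b, c) satisfies n·(r - P) = 0,
i.e. ax + by + cz = a·x₀ + b·y₀ + c·z₀.
d = 0·10 + 5·6 + 4·(-7)
  = 0 + 30 - 28
  = 2
Equation: 5y + 4z = 2

5y + 4z = 2


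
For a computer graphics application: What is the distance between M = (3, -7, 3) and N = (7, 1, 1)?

d = √[(x₂-x₁)² + (y₂-y₁)² + (z₂-z₁)²]
  = √[4² + 8² + (-2)²]
  = √[16 + 64 + 4]
  = √84
  ≈ 9.165

9.165


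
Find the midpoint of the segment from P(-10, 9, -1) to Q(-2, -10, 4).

M = ((x₁+x₂)/2, (y₁+y₂)/2, (z₁+z₂)/2)
  = ((-10 - 2)/2, (9 - 10)/2, (-1 + 4)/2)
  = (-12/2, -1/2, 3/2)
  = (-6, -0.5, 1.5)

(-6, -0.5, 1.5)


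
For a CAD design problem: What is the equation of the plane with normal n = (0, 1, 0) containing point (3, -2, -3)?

The plane through P with normal n = (a, b, c) satisfies n·(r - P) = 0,
i.e. ax + by + cz = a·x₀ + b·y₀ + c·z₀.
d = 0·3 + 1·(-2) + 0·(-3)
  = 0 - 2 + 0
  = -2
Equation: y = -2

y = -2


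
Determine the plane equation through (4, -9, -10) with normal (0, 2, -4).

The plane through P with normal n = (a, b, c) satisfies n·(r - P) = 0,
i.e. ax + by + cz = a·x₀ + b·y₀ + c·z₀.
d = 0·4 + 2·(-9) + (-4)·(-10)
  = 0 - 18 + 40
  = 22
Equation: 2y - 4z = 22

2y - 4z = 22


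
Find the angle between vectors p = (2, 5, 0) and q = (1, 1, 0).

p·q = 2·1 + 5·1 + 0·0 = 2 + 5 + 0 = 7
|p| = √(2² + 5² + 0²) = √29 ≈ 5.385
|q| = √(1² + 1² + 0²) = √2 ≈ 1.414
cos θ = (p·q)/(|p||q|) = 7/(5.385·1.414) ≈ 0.9191
θ = arccos(0.9191) ≈ 23.2°

23.2°


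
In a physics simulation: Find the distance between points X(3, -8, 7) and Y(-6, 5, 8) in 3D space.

d = √[(x₂-x₁)² + (y₂-y₁)² + (z₂-z₁)²]
  = √[(-9)² + 13² + 1²]
  = √[81 + 169 + 1]
  = √251
  ≈ 15.84

15.84


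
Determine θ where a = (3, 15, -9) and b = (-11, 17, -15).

a·b = 3·(-11) + 15·17 + (-9)·(-15) = -33 + 255 + 135 = 357
|a| = √(3² + 15² + (-9)²) = √315 ≈ 17.75
|b| = √((-11)² + 17² + (-15)²) = √635 ≈ 25.2
cos θ = (a·b)/(|a||b|) = 357/(17.75·25.2) ≈ 0.7982
θ = arccos(0.7982) ≈ 37.04°

37.04°


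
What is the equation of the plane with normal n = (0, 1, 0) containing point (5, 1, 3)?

The plane through P with normal n = (a, b, c) satisfies n·(r - P) = 0,
i.e. ax + by + cz = a·x₀ + b·y₀ + c·z₀.
d = 0·5 + 1·1 + 0·3
  = 0 + 1 + 0
  = 1
Equation: y = 1

y = 1


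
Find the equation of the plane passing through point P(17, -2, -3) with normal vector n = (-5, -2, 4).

The plane through P with normal n = (a, b, c) satisfies n·(r - P) = 0,
i.e. ax + by + cz = a·x₀ + b·y₀ + c·z₀.
d = (-5)·17 + (-2)·(-2) + 4·(-3)
  = -85 + 4 - 12
  = -93
Equation: -5x - 2y + 4z = -93

-5x - 2y + 4z = -93


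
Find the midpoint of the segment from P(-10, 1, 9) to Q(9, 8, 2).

M = ((x₁+x₂)/2, (y₁+y₂)/2, (z₁+z₂)/2)
  = ((-10 + 9)/2, (1 + 8)/2, (9 + 2)/2)
  = (-1/2, 9/2, 11/2)
  = (-0.5, 4.5, 5.5)

(-0.5, 4.5, 5.5)


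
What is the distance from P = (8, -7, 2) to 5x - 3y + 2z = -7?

distance = |a·x₀ + b·y₀ + c·z₀ - d| / √(a² + b² + c²)
  = |5·8 + (-3)·(-7) + 2·2 - (-7)| / √(5² + (-3)² + 2²)
  = |40 + 21 + 4 + 7| / √(25 + 9 + 4)
  = |72| / √38
  = 72 / 6.164
  ≈ 11.68

11.68


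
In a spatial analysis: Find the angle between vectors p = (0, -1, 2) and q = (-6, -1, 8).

p·q = 0·(-6) + (-1)·(-1) + 2·8 = 0 + 1 + 16 = 17
|p| = √(0² + (-1)² + 2²) = √5 ≈ 2.236
|q| = √((-6)² + (-1)² + 8²) = √101 ≈ 10.05
cos θ = (p·q)/(|p||q|) = 17/(2.236·10.05) ≈ 0.7565
θ = arccos(0.7565) ≈ 40.84°

40.84°


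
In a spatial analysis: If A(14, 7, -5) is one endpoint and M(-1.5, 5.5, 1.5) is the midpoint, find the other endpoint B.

B = 2M - A
  = (2·(-1.5) - 14, 2·5.5 - 7, 2·1.5 - (-5))
  = (-3 - 14, 11 - 7, 3 + 5)
  = (-17, 4, 8)

(-17, 4, 8)


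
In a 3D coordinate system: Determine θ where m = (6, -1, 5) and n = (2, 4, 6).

m·n = 6·2 + (-1)·4 + 5·6 = 12 - 4 + 30 = 38
|m| = √(6² + (-1)² + 5²) = √62 ≈ 7.874
|n| = √(2² + 4² + 6²) = √56 ≈ 7.483
cos θ = (m·n)/(|m||n|) = 38/(7.874·7.483) ≈ 0.6449
θ = arccos(0.6449) ≈ 49.84°

49.84°


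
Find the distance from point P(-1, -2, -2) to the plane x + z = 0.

distance = |a·x₀ + b·y₀ + c·z₀ - d| / √(a² + b² + c²)
  = |1·(-1) + 0·(-2) + 1·(-2) - 0| / √(1² + 0² + 1²)
  = |-1 + 0 - 2 + 0| / √(1 + 0 + 1)
  = |-3| / √2
  = 3 / 1.414
  ≈ 2.121

2.121


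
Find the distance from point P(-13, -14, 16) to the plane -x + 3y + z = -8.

distance = |a·x₀ + b·y₀ + c·z₀ - d| / √(a² + b² + c²)
  = |(-1)·(-13) + 3·(-14) + 1·16 - (-8)| / √((-1)² + 3² + 1²)
  = |13 - 42 + 16 + 8| / √(1 + 9 + 1)
  = |-5| / √11
  = 5 / 3.317
  ≈ 1.508

1.508


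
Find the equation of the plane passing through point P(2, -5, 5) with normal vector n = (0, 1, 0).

The plane through P with normal n = (a, b, c) satisfies n·(r - P) = 0,
i.e. ax + by + cz = a·x₀ + b·y₀ + c·z₀.
d = 0·2 + 1·(-5) + 0·5
  = 0 - 5 + 0
  = -5
Equation: y = -5

y = -5


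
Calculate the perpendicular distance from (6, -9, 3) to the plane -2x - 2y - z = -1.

distance = |a·x₀ + b·y₀ + c·z₀ - d| / √(a² + b² + c²)
  = |(-2)·6 + (-2)·(-9) + (-1)·3 - (-1)| / √((-2)² + (-2)² + (-1)²)
  = |-12 + 18 - 3 + 1| / √(4 + 4 + 1)
  = |4| / √9
  = 4 / 3
  ≈ 1.333

1.333


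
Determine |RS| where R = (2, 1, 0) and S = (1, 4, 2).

d = √[(x₂-x₁)² + (y₂-y₁)² + (z₂-z₁)²]
  = √[(-1)² + 3² + 2²]
  = √[1 + 9 + 4]
  = √14
  ≈ 3.742

3.742


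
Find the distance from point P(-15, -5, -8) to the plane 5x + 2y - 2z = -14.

distance = |a·x₀ + b·y₀ + c·z₀ - d| / √(a² + b² + c²)
  = |5·(-15) + 2·(-5) + (-2)·(-8) - (-14)| / √(5² + 2² + (-2)²)
  = |-75 - 10 + 16 + 14| / √(25 + 4 + 4)
  = |-55| / √33
  = 55 / 5.745
  ≈ 9.574

9.574


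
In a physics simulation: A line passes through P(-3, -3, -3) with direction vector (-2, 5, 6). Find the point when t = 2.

P(t) = P + t·d
  = (-3 + (-2)·2, -3 + 5·2, -3 + 6·2)
  = (-3 - 4, -3 + 10, -3 + 12)
  = (-7, 7, 9)

(-7, 7, 9)


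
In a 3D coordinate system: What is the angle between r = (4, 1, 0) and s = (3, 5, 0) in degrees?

r·s = 4·3 + 1·5 + 0·0 = 12 + 5 + 0 = 17
|r| = √(4² + 1² + 0²) = √17 ≈ 4.123
|s| = √(3² + 5² + 0²) = √34 ≈ 5.831
cos θ = (r·s)/(|r||s|) = 17/(4.123·5.831) ≈ 0.7071
θ = arccos(0.7071) ≈ 45°

45°


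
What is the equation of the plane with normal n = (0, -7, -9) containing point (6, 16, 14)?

The plane through P with normal n = (a, b, c) satisfies n·(r - P) = 0,
i.e. ax + by + cz = a·x₀ + b·y₀ + c·z₀.
d = 0·6 + (-7)·16 + (-9)·14
  = 0 - 112 - 126
  = -238
Equation: -7y - 9z = -238

-7y - 9z = -238


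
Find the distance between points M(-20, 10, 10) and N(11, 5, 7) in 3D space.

d = √[(x₂-x₁)² + (y₂-y₁)² + (z₂-z₁)²]
  = √[31² + (-5)² + (-3)²]
  = √[961 + 25 + 9]
  = √995
  ≈ 31.54

31.54


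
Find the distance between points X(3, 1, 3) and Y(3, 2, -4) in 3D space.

d = √[(x₂-x₁)² + (y₂-y₁)² + (z₂-z₁)²]
  = √[0² + 1² + (-7)²]
  = √[0 + 1 + 49]
  = √50
  ≈ 7.071

7.071


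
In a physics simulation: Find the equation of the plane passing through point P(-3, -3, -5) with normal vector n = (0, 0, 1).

The plane through P with normal n = (a, b, c) satisfies n·(r - P) = 0,
i.e. ax + by + cz = a·x₀ + b·y₀ + c·z₀.
d = 0·(-3) + 0·(-3) + 1·(-5)
  = 0 + 0 - 5
  = -5
Equation: z = -5

z = -5


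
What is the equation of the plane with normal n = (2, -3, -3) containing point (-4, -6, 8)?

The plane through P with normal n = (a, b, c) satisfies n·(r - P) = 0,
i.e. ax + by + cz = a·x₀ + b·y₀ + c·z₀.
d = 2·(-4) + (-3)·(-6) + (-3)·8
  = -8 + 18 - 24
  = -14
Equation: 2x - 3y - 3z = -14

2x - 3y - 3z = -14


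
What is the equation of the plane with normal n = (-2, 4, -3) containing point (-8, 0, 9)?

The plane through P with normal n = (a, b, c) satisfies n·(r - P) = 0,
i.e. ax + by + cz = a·x₀ + b·y₀ + c·z₀.
d = (-2)·(-8) + 4·0 + (-3)·9
  = 16 + 0 - 27
  = -11
Equation: -2x + 4y - 3z = -11

-2x + 4y - 3z = -11


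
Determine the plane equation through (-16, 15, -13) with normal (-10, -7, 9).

The plane through P with normal n = (a, b, c) satisfies n·(r - P) = 0,
i.e. ax + by + cz = a·x₀ + b·y₀ + c·z₀.
d = (-10)·(-16) + (-7)·15 + 9·(-13)
  = 160 - 105 - 117
  = -62
Equation: -10x - 7y + 9z = -62

-10x - 7y + 9z = -62


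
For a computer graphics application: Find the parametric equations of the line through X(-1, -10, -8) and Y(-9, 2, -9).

Direction vector d = Y - X = (-9 + 1, 2 + 10, -9 + 8) = (-8, 12, -1)
Parametric form r = X + t·d:
x = -1 - 8t, y = -10 + 12t, z = -8 - t

x = -1 - 8t, y = -10 + 12t, z = -8 - t


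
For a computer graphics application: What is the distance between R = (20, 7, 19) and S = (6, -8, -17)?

d = √[(x₂-x₁)² + (y₂-y₁)² + (z₂-z₁)²]
  = √[(-14)² + (-15)² + (-36)²]
  = √[196 + 225 + 1296]
  = √1717
  ≈ 41.44

41.44


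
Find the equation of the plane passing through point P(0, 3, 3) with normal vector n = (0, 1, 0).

The plane through P with normal n = (a, b, c) satisfies n·(r - P) = 0,
i.e. ax + by + cz = a·x₀ + b·y₀ + c·z₀.
d = 0·0 + 1·3 + 0·3
  = 0 + 3 + 0
  = 3
Equation: y = 3

y = 3


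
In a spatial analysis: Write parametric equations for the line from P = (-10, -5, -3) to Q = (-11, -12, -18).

Direction vector d = Q - P = (-11 + 10, -12 + 5, -18 + 3) = (-1, -7, -15)
Parametric form r = P + t·d:
x = -10 - t, y = -5 - 7t, z = -3 - 15t

x = -10 - t, y = -5 - 7t, z = -3 - 15t


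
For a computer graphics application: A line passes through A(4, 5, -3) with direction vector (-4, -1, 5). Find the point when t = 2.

P(t) = A + t·d
  = (4 + (-4)·2, 5 + (-1)·2, -3 + 5·2)
  = (4 - 8, 5 - 2, -3 + 10)
  = (-4, 3, 7)

(-4, 3, 7)


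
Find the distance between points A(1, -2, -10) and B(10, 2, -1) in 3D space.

d = √[(x₂-x₁)² + (y₂-y₁)² + (z₂-z₁)²]
  = √[9² + 4² + 9²]
  = √[81 + 16 + 81]
  = √178
  ≈ 13.34

13.34


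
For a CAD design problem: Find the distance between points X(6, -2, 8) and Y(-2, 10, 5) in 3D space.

d = √[(x₂-x₁)² + (y₂-y₁)² + (z₂-z₁)²]
  = √[(-8)² + 12² + (-3)²]
  = √[64 + 144 + 9]
  = √217
  ≈ 14.73

14.73


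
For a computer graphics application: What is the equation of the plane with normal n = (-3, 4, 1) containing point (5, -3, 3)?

The plane through P with normal n = (a, b, c) satisfies n·(r - P) = 0,
i.e. ax + by + cz = a·x₀ + b·y₀ + c·z₀.
d = (-3)·5 + 4·(-3) + 1·3
  = -15 - 12 + 3
  = -24
Equation: -3x + 4y + z = -24

-3x + 4y + z = -24


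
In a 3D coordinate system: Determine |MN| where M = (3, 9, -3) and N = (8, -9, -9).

d = √[(x₂-x₁)² + (y₂-y₁)² + (z₂-z₁)²]
  = √[5² + (-18)² + (-6)²]
  = √[25 + 324 + 36]
  = √385
  ≈ 19.62

19.62


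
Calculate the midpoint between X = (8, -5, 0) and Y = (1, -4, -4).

M = ((x₁+x₂)/2, (y₁+y₂)/2, (z₁+z₂)/2)
  = ((8 + 1)/2, (-5 - 4)/2, (0 - 4)/2)
  = (9/2, -9/2, -4/2)
  = (4.5, -4.5, -2)

(4.5, -4.5, -2)


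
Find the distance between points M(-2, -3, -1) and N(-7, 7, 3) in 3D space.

d = √[(x₂-x₁)² + (y₂-y₁)² + (z₂-z₁)²]
  = √[(-5)² + 10² + 4²]
  = √[25 + 100 + 16]
  = √141
  ≈ 11.87

11.87


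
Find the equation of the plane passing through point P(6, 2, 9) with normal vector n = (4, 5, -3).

The plane through P with normal n = (a, b, c) satisfies n·(r - P) = 0,
i.e. ax + by + cz = a·x₀ + b·y₀ + c·z₀.
d = 4·6 + 5·2 + (-3)·9
  = 24 + 10 - 27
  = 7
Equation: 4x + 5y - 3z = 7

4x + 5y - 3z = 7


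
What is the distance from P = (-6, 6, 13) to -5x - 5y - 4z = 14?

distance = |a·x₀ + b·y₀ + c·z₀ - d| / √(a² + b² + c²)
  = |(-5)·(-6) + (-5)·6 + (-4)·13 - 14| / √((-5)² + (-5)² + (-4)²)
  = |30 - 30 - 52 - 14| / √(25 + 25 + 16)
  = |-66| / √66
  = 66 / 8.124
  ≈ 8.124

8.124


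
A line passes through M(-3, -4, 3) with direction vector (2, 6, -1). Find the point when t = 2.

P(t) = M + t·d
  = (-3 + 2·2, -4 + 6·2, 3 + (-1)·2)
  = (-3 + 4, -4 + 12, 3 - 2)
  = (1, 8, 1)

(1, 8, 1)


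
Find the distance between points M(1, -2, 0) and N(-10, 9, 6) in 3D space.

d = √[(x₂-x₁)² + (y₂-y₁)² + (z₂-z₁)²]
  = √[(-11)² + 11² + 6²]
  = √[121 + 121 + 36]
  = √278
  ≈ 16.67

16.67


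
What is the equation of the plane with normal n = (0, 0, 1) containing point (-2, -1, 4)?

The plane through P with normal n = (a, b, c) satisfies n·(r - P) = 0,
i.e. ax + by + cz = a·x₀ + b·y₀ + c·z₀.
d = 0·(-2) + 0·(-1) + 1·4
  = 0 + 0 + 4
  = 4
Equation: z = 4

z = 4


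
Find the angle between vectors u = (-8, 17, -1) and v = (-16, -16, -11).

u·v = (-8)·(-16) + 17·(-16) + (-1)·(-11) = 128 - 272 + 11 = -133
|u| = √((-8)² + 17² + (-1)²) = √354 ≈ 18.81
|v| = √((-16)² + (-16)² + (-11)²) = √633 ≈ 25.16
cos θ = (u·v)/(|u||v|) = -133/(18.81·25.16) ≈ -0.281
θ = arccos(-0.281) ≈ 106.3°

106.3°


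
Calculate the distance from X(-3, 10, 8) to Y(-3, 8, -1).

d = √[(x₂-x₁)² + (y₂-y₁)² + (z₂-z₁)²]
  = √[0² + (-2)² + (-9)²]
  = √[0 + 4 + 81]
  = √85
  ≈ 9.22

9.22


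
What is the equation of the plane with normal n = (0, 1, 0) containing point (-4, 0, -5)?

The plane through P with normal n = (a, b, c) satisfies n·(r - P) = 0,
i.e. ax + by + cz = a·x₀ + b·y₀ + c·z₀.
d = 0·(-4) + 1·0 + 0·(-5)
  = 0 + 0 + 0
  = 0
Equation: y = 0

y = 0


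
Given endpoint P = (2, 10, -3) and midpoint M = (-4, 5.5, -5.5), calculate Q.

Q = 2M - P
  = (2·(-4) - 2, 2·5.5 - 10, 2·(-5.5) - (-3))
  = (-8 - 2, 11 - 10, -11 + 3)
  = (-10, 1, -8)

(-10, 1, -8)


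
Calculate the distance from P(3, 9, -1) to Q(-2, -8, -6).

d = √[(x₂-x₁)² + (y₂-y₁)² + (z₂-z₁)²]
  = √[(-5)² + (-17)² + (-5)²]
  = √[25 + 289 + 25]
  = √339
  ≈ 18.41

18.41


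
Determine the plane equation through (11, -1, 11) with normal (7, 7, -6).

The plane through P with normal n = (a, b, c) satisfies n·(r - P) = 0,
i.e. ax + by + cz = a·x₀ + b·y₀ + c·z₀.
d = 7·11 + 7·(-1) + (-6)·11
  = 77 - 7 - 66
  = 4
Equation: 7x + 7y - 6z = 4

7x + 7y - 6z = 4


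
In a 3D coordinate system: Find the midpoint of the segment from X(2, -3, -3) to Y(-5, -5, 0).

M = ((x₁+x₂)/2, (y₁+y₂)/2, (z₁+z₂)/2)
  = ((2 - 5)/2, (-3 - 5)/2, (-3 + 0)/2)
  = (-3/2, -8/2, -3/2)
  = (-1.5, -4, -1.5)

(-1.5, -4, -1.5)


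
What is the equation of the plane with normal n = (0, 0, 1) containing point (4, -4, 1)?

The plane through P with normal n = (a, b, c) satisfies n·(r - P) = 0,
i.e. ax + by + cz = a·x₀ + b·y₀ + c·z₀.
d = 0·4 + 0·(-4) + 1·1
  = 0 + 0 + 1
  = 1
Equation: z = 1

z = 1


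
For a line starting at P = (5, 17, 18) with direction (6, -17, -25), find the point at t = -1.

P(t) = P + t·d
  = (5 + 6·(-1), 17 + (-17)·(-1), 18 + (-25)·(-1))
  = (5 - 6, 17 + 17, 18 + 25)
  = (-1, 34, 43)

(-1, 34, 43)


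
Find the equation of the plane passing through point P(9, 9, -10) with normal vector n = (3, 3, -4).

The plane through P with normal n = (a, b, c) satisfies n·(r - P) = 0,
i.e. ax + by + cz = a·x₀ + b·y₀ + c·z₀.
d = 3·9 + 3·9 + (-4)·(-10)
  = 27 + 27 + 40
  = 94
Equation: 3x + 3y - 4z = 94

3x + 3y - 4z = 94


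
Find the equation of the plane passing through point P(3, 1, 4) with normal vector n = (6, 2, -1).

The plane through P with normal n = (a, b, c) satisfies n·(r - P) = 0,
i.e. ax + by + cz = a·x₀ + b·y₀ + c·z₀.
d = 6·3 + 2·1 + (-1)·4
  = 18 + 2 - 4
  = 16
Equation: 6x + 2y - z = 16

6x + 2y - z = 16


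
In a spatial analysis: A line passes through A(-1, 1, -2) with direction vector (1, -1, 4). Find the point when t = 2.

P(t) = A + t·d
  = (-1 + 1·2, 1 + (-1)·2, -2 + 4·2)
  = (-1 + 2, 1 - 2, -2 + 8)
  = (1, -1, 6)

(1, -1, 6)


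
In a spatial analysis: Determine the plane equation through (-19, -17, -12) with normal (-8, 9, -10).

The plane through P with normal n = (a, b, c) satisfies n·(r - P) = 0,
i.e. ax + by + cz = a·x₀ + b·y₀ + c·z₀.
d = (-8)·(-19) + 9·(-17) + (-10)·(-12)
  = 152 - 153 + 120
  = 119
Equation: -8x + 9y - 10z = 119

-8x + 9y - 10z = 119


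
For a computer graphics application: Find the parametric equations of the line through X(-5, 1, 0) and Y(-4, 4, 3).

Direction vector d = Y - X = (-4 + 5, 4 - 1, 3 + 0) = (1, 3, 3)
Parametric form r = X + t·d:
x = -5 + t, y = 1 + 3t, z = 0 + 3t

x = -5 + t, y = 1 + 3t, z = 0 + 3t


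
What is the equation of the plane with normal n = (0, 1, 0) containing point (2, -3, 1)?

The plane through P with normal n = (a, b, c) satisfies n·(r - P) = 0,
i.e. ax + by + cz = a·x₀ + b·y₀ + c·z₀.
d = 0·2 + 1·(-3) + 0·1
  = 0 - 3 + 0
  = -3
Equation: y = -3

y = -3


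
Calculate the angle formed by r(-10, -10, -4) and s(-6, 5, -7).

r·s = (-10)·(-6) + (-10)·5 + (-4)·(-7) = 60 - 50 + 28 = 38
|r| = √((-10)² + (-10)² + (-4)²) = √216 ≈ 14.7
|s| = √((-6)² + 5² + (-7)²) = √110 ≈ 10.49
cos θ = (r·s)/(|r||s|) = 38/(14.7·10.49) ≈ 0.2465
θ = arccos(0.2465) ≈ 75.73°

75.73°


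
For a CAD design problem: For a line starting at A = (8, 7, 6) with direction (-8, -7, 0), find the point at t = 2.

P(t) = A + t·d
  = (8 + (-8)·2, 7 + (-7)·2, 6 + 0·2)
  = (8 - 16, 7 - 14, 6 + 0)
  = (-8, -7, 6)

(-8, -7, 6)


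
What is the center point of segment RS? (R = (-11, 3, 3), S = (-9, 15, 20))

M = ((x₁+x₂)/2, (y₁+y₂)/2, (z₁+z₂)/2)
  = ((-11 - 9)/2, (3 + 15)/2, (3 + 20)/2)
  = (-20/2, 18/2, 23/2)
  = (-10, 9, 11.5)

(-10, 9, 11.5)


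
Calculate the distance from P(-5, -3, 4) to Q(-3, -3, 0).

d = √[(x₂-x₁)² + (y₂-y₁)² + (z₂-z₁)²]
  = √[2² + 0² + (-4)²]
  = √[4 + 0 + 16]
  = √20
  ≈ 4.472

4.472


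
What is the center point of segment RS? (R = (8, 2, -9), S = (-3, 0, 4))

M = ((x₁+x₂)/2, (y₁+y₂)/2, (z₁+z₂)/2)
  = ((8 - 3)/2, (2 + 0)/2, (-9 + 4)/2)
  = (5/2, 2/2, -5/2)
  = (2.5, 1, -2.5)

(2.5, 1, -2.5)


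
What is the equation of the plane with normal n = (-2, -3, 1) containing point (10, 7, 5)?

The plane through P with normal n = (a, b, c) satisfies n·(r - P) = 0,
i.e. ax + by + cz = a·x₀ + b·y₀ + c·z₀.
d = (-2)·10 + (-3)·7 + 1·5
  = -20 - 21 + 5
  = -36
Equation: -2x - 3y + z = -36

-2x - 3y + z = -36


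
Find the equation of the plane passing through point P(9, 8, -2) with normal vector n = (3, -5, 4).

The plane through P with normal n = (a, b, c) satisfies n·(r - P) = 0,
i.e. ax + by + cz = a·x₀ + b·y₀ + c·z₀.
d = 3·9 + (-5)·8 + 4·(-2)
  = 27 - 40 - 8
  = -21
Equation: 3x - 5y + 4z = -21

3x - 5y + 4z = -21


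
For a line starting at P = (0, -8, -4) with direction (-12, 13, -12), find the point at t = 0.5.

P(t) = P + t·d
  = (0 + (-12)·0.5, -8 + 13·0.5, -4 + (-12)·0.5)
  = (0 - 6, -8 + 6.5, -4 - 6)
  = (-6, -1.5, -10)

(-6, -1.5, -10)


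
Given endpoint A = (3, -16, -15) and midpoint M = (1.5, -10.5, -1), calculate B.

B = 2M - A
  = (2·1.5 - 3, 2·(-10.5) - (-16), 2·(-1) - (-15))
  = (3 - 3, -21 + 16, -2 + 15)
  = (0, -5, 13)

(0, -5, 13)


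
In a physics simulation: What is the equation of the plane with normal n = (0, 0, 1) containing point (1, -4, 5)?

The plane through P with normal n = (a, b, c) satisfies n·(r - P) = 0,
i.e. ax + by + cz = a·x₀ + b·y₀ + c·z₀.
d = 0·1 + 0·(-4) + 1·5
  = 0 + 0 + 5
  = 5
Equation: z = 5

z = 5


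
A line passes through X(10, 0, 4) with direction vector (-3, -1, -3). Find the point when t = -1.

P(t) = X + t·d
  = (10 + (-3)·(-1), 0 + (-1)·(-1), 4 + (-3)·(-1))
  = (10 + 3, 0 + 1, 4 + 3)
  = (13, 1, 7)

(13, 1, 7)


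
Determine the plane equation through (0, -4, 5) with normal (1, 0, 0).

The plane through P with normal n = (a, b, c) satisfies n·(r - P) = 0,
i.e. ax + by + cz = a·x₀ + b·y₀ + c·z₀.
d = 1·0 + 0·(-4) + 0·5
  = 0 + 0 + 0
  = 0
Equation: x = 0

x = 0


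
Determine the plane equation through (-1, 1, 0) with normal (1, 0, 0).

The plane through P with normal n = (a, b, c) satisfies n·(r - P) = 0,
i.e. ax + by + cz = a·x₀ + b·y₀ + c·z₀.
d = 1·(-1) + 0·1 + 0·0
  = -1 + 0 + 0
  = -1
Equation: x = -1

x = -1


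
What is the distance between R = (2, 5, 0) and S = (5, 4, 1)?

d = √[(x₂-x₁)² + (y₂-y₁)² + (z₂-z₁)²]
  = √[3² + (-1)² + 1²]
  = √[9 + 1 + 1]
  = √11
  ≈ 3.317

3.317


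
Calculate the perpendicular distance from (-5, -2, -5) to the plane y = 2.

distance = |a·x₀ + b·y₀ + c·z₀ - d| / √(a² + b² + c²)
  = |0·(-5) + 1·(-2) + 0·(-5) - 2| / √(0² + 1² + 0²)
  = |0 - 2 + 0 - 2| / √(0 + 1 + 0)
  = |-4| / √1
  = 4 / 1
  ≈ 4

4


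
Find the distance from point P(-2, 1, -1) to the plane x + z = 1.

distance = |a·x₀ + b·y₀ + c·z₀ - d| / √(a² + b² + c²)
  = |1·(-2) + 0·1 + 1·(-1) - 1| / √(1² + 0² + 1²)
  = |-2 + 0 - 1 - 1| / √(1 + 0 + 1)
  = |-4| / √2
  = 4 / 1.414
  ≈ 2.828

2.828


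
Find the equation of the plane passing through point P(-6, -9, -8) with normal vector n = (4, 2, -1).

The plane through P with normal n = (a, b, c) satisfies n·(r - P) = 0,
i.e. ax + by + cz = a·x₀ + b·y₀ + c·z₀.
d = 4·(-6) + 2·(-9) + (-1)·(-8)
  = -24 - 18 + 8
  = -34
Equation: 4x + 2y - z = -34

4x + 2y - z = -34


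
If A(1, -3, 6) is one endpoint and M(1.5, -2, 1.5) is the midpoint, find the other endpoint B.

B = 2M - A
  = (2·1.5 - 1, 2·(-2) - (-3), 2·1.5 - 6)
  = (3 - 1, -4 + 3, 3 - 6)
  = (2, -1, -3)

(2, -1, -3)


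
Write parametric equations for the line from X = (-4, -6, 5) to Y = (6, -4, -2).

Direction vector d = Y - X = (6 + 4, -4 + 6, -2 - 5) = (10, 2, -7)
Parametric form r = X + t·d:
x = -4 + 10t, y = -6 + 2t, z = 5 - 7t

x = -4 + 10t, y = -6 + 2t, z = 5 - 7t


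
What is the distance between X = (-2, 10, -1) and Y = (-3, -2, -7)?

d = √[(x₂-x₁)² + (y₂-y₁)² + (z₂-z₁)²]
  = √[(-1)² + (-12)² + (-6)²]
  = √[1 + 144 + 36]
  = √181
  ≈ 13.45

13.45


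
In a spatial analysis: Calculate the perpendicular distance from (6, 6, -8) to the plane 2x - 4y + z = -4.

distance = |a·x₀ + b·y₀ + c·z₀ - d| / √(a² + b² + c²)
  = |2·6 + (-4)·6 + 1·(-8) - (-4)| / √(2² + (-4)² + 1²)
  = |12 - 24 - 8 + 4| / √(4 + 16 + 1)
  = |-16| / √21
  = 16 / 4.583
  ≈ 3.491

3.491


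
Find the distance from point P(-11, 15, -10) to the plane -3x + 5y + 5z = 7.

distance = |a·x₀ + b·y₀ + c·z₀ - d| / √(a² + b² + c²)
  = |(-3)·(-11) + 5·15 + 5·(-10) - 7| / √((-3)² + 5² + 5²)
  = |33 + 75 - 50 - 7| / √(9 + 25 + 25)
  = |51| / √59
  = 51 / 7.681
  ≈ 6.64

6.64


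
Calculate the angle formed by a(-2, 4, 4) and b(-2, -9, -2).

a·b = (-2)·(-2) + 4·(-9) + 4·(-2) = 4 - 36 - 8 = -40
|a| = √((-2)² + 4² + 4²) = √36 ≈ 6
|b| = √((-2)² + (-9)² + (-2)²) = √89 ≈ 9.434
cos θ = (a·b)/(|a||b|) = -40/(6·9.434) ≈ -0.7067
θ = arccos(-0.7067) ≈ 135°

135°


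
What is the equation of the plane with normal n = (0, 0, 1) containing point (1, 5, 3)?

The plane through P with normal n = (a, b, c) satisfies n·(r - P) = 0,
i.e. ax + by + cz = a·x₀ + b·y₀ + c·z₀.
d = 0·1 + 0·5 + 1·3
  = 0 + 0 + 3
  = 3
Equation: z = 3

z = 3


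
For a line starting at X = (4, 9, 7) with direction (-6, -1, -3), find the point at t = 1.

P(t) = X + t·d
  = (4 + (-6)·1, 9 + (-1)·1, 7 + (-3)·1)
  = (4 - 6, 9 - 1, 7 - 3)
  = (-2, 8, 4)

(-2, 8, 4)


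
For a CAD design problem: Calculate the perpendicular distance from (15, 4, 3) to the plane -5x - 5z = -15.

distance = |a·x₀ + b·y₀ + c·z₀ - d| / √(a² + b² + c²)
  = |(-5)·15 + 0·4 + (-5)·3 - (-15)| / √((-5)² + 0² + (-5)²)
  = |-75 + 0 - 15 + 15| / √(25 + 0 + 25)
  = |-75| / √50
  = 75 / 7.071
  ≈ 10.61

10.61


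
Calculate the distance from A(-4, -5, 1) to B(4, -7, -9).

d = √[(x₂-x₁)² + (y₂-y₁)² + (z₂-z₁)²]
  = √[8² + (-2)² + (-10)²]
  = √[64 + 4 + 100]
  = √168
  ≈ 12.96

12.96


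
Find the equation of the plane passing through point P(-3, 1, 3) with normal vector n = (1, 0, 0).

The plane through P with normal n = (a, b, c) satisfies n·(r - P) = 0,
i.e. ax + by + cz = a·x₀ + b·y₀ + c·z₀.
d = 1·(-3) + 0·1 + 0·3
  = -3 + 0 + 0
  = -3
Equation: x = -3

x = -3


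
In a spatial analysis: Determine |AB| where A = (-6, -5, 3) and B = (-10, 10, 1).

d = √[(x₂-x₁)² + (y₂-y₁)² + (z₂-z₁)²]
  = √[(-4)² + 15² + (-2)²]
  = √[16 + 225 + 4]
  = √245
  ≈ 15.65

15.65


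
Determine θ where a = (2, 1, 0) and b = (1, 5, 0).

a·b = 2·1 + 1·5 + 0·0 = 2 + 5 + 0 = 7
|a| = √(2² + 1² + 0²) = √5 ≈ 2.236
|b| = √(1² + 5² + 0²) = √26 ≈ 5.099
cos θ = (a·b)/(|a||b|) = 7/(2.236·5.099) ≈ 0.6139
θ = arccos(0.6139) ≈ 52.13°

52.13°


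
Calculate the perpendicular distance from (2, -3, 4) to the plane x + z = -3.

distance = |a·x₀ + b·y₀ + c·z₀ - d| / √(a² + b² + c²)
  = |1·2 + 0·(-3) + 1·4 - (-3)| / √(1² + 0² + 1²)
  = |2 + 0 + 4 + 3| / √(1 + 0 + 1)
  = |9| / √2
  = 9 / 1.414
  ≈ 6.364

6.364


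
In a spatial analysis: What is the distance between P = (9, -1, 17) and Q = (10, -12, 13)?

d = √[(x₂-x₁)² + (y₂-y₁)² + (z₂-z₁)²]
  = √[1² + (-11)² + (-4)²]
  = √[1 + 121 + 16]
  = √138
  ≈ 11.75

11.75


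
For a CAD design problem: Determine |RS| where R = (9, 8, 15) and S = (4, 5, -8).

d = √[(x₂-x₁)² + (y₂-y₁)² + (z₂-z₁)²]
  = √[(-5)² + (-3)² + (-23)²]
  = √[25 + 9 + 529]
  = √563
  ≈ 23.73

23.73
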